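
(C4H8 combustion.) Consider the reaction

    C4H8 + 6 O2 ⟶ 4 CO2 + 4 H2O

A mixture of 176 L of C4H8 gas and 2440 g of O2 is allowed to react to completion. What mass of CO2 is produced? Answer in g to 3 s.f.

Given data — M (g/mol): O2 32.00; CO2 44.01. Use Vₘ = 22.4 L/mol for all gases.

1380 g

n(C4H8) = 176.0 / 22.4 = 7.857 mol
n(O2) = 2440 / 32.00 = 76.25 mol
n/ν for C4H8 = 7.857/1 = 7.857
n/ν for O2 = 76.25/6 = 12.71
Smallest n/ν is C4H8 → limiting reagent.
n(CO2) = (4/1) × 7.857 = 31.43 mol
mass = 31.43 × 44.01 = 1383 g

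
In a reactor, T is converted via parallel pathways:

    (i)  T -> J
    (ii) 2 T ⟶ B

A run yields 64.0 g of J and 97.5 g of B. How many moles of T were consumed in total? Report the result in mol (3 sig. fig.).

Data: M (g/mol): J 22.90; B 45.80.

n(J) = 64.0 / 22.90 = 2.795 mol
n(B) = 97.5 / 45.80 = 2.129 mol
n(T) via (i) = (1/1)×2.795 = 2.795 mol
n(T) via (ii) = (2/1)×2.129 = 4.258 mol
total n(T) = 2.795 + 4.258 = 7.053 mol

7.05 mol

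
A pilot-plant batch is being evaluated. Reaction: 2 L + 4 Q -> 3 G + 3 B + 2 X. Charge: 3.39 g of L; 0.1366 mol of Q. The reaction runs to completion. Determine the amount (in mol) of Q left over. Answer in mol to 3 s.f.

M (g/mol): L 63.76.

n(L) = 3.390 / 63.76 = 0.05317 mol
n(Q) = 0.1366 mol
n/ν for L = 0.05317/2 = 0.02659
n/ν for Q = 0.1366/4 = 0.03415
Smallest n/ν is L → limiting reagent.
Q consumed = (4/2) × 0.05317 = 0.1063 mol
Q remaining = 0.1366 − 0.1063 = 0.03030 mol

0.0303 mol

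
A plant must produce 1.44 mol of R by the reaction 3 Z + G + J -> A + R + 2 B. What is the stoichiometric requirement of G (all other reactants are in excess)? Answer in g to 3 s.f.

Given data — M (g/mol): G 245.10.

353 g

n(R) = 1.440 mol
n(G) = (1/1) × 1.440 = 1.440 mol
mass = 1.440 × 245.10 = 352.9 g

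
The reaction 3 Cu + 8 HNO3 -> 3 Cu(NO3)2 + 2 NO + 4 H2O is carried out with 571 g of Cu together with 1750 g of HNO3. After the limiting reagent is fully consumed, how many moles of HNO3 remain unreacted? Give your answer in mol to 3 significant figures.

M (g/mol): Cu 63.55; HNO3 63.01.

3.81 mol

n(Cu) = 571.0 / 63.55 = 8.985 mol
n(HNO3) = 1750 / 63.01 = 27.77 mol
n/ν for Cu = 8.985/3 = 2.995
n/ν for HNO3 = 27.77/8 = 3.471
Smallest n/ν is Cu → limiting reagent.
HNO3 consumed = (8/3) × 8.985 = 23.96 mol
HNO3 remaining = 27.77 − 23.96 = 3.810 mol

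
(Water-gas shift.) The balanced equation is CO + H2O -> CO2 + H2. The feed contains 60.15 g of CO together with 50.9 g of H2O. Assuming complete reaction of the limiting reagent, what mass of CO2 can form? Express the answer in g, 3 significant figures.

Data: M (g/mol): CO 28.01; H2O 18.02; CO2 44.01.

94.5 g

n(CO) = 60.15 / 28.01 = 2.147 mol
n(H2O) = 50.90 / 18.02 = 2.825 mol
n/ν for CO = 2.147/1 = 2.147
n/ν for H2O = 2.825/1 = 2.825
Smallest n/ν is CO → limiting reagent.
n(CO2) = (1/1) × 2.147 = 2.147 mol
mass = 2.147 × 44.01 = 94.49 g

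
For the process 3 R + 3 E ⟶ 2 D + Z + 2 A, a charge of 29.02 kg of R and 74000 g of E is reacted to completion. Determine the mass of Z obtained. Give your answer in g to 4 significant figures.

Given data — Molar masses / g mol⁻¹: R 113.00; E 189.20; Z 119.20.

10200 g

n(R) = 29.02×1000 / 113.00 = 256.8 mol
n(E) = 74000 / 189.20 = 391.1 mol
n/ν → R: 85.60, E: 130.4; R is limiting.
n(Z) = (1/3) × 256.8 = 85.60 mol
mass = 85.60 × 119.20 = 10200 g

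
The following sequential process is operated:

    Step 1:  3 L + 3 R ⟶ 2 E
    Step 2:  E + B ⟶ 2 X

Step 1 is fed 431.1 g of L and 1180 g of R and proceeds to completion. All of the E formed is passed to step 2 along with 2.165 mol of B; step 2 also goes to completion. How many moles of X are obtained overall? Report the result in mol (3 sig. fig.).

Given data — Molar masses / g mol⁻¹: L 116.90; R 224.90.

4.33 mol

Step 1:
n(L) = 431.1 / 116.90 = 3.688 mol
n(R) = 1180 / 224.90 = 5.247 mol
n/ν for L = 3.688/3 = 1.229
n/ν for R = 5.247/3 = 1.749
Smallest n/ν is L → limiting reagent.
n(E) produced = (2/3) × 3.688 = 2.459 mol
Step 2:
n(E) available = 2.459 mol
n(B) = 2.165 mol
n/ν for E = 2.459/1 = 2.459
n/ν for B = 2.165/1 = 2.165
Smallest n/ν is B → limiting reagent.
n(X) = (2/1) × 2.165 = 4.330 mol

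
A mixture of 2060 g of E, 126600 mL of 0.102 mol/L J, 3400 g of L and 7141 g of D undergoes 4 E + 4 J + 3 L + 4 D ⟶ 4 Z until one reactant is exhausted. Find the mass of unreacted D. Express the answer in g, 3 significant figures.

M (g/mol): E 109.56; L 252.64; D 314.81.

3080 g

n(E) = 2060 / 109.56 = 18.80 mol
n(J) = 0.102 × 126600/1000 = 12.91 mol
n(L) = 3400 / 252.64 = 13.46 mol
n(D) = 7141 / 314.81 = 22.68 mol
n/ν → E: 4.700, J: 3.228, L: 4.487, D: 5.670; J is limiting.
D consumed = (4/4) × 12.91 = 12.91 mol
D remaining = 22.68 − 12.91 = 9.770 mol
mass = 9.770 × 314.81 = 3076 g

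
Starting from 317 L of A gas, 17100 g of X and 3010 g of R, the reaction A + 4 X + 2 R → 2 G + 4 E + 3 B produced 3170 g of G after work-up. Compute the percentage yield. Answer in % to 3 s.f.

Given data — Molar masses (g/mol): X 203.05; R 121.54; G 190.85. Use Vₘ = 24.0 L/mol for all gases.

67.1 %

n(A) = 317.0 / 24.0 = 13.21 mol
n(X) = 17100 / 203.05 = 84.22 mol
n(R) = 3010 / 121.54 = 24.77 mol
n/ν → A: 13.21, X: 21.06, R: 12.39; R is limiting.
theoretical n(G) = (2/2) × 24.77 = 24.77 mol → 4727 g
% yield = 3170 / 4727 × 100 = 67.06 %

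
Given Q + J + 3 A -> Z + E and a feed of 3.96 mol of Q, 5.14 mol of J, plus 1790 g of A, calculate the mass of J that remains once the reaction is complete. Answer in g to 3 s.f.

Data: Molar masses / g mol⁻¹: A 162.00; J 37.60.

54.8 g

n(Q) = 3.960 mol
n(J) = 5.140 mol
n(A) = 1790 / 162.00 = 11.05 mol
n/ν for Q = 3.960/1 = 3.960
n/ν for J = 5.140/1 = 5.140
n/ν for A = 11.05/3 = 3.683
Smallest n/ν is A → limiting reagent.
J consumed = (1/3) × 11.05 = 3.683 mol
J remaining = 5.140 − 3.683 = 1.457 mol
mass = 1.457 × 37.60 = 54.78 g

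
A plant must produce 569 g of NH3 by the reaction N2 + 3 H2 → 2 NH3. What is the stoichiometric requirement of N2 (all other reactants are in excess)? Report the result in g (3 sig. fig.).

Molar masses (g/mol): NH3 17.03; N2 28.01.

468 g

n(NH3) = 569 / 17.03 = 33.41 mol
n(N2) = (1/2) × 33.41 = 16.71 mol
mass = 16.71 × 28.01 = 468.0 g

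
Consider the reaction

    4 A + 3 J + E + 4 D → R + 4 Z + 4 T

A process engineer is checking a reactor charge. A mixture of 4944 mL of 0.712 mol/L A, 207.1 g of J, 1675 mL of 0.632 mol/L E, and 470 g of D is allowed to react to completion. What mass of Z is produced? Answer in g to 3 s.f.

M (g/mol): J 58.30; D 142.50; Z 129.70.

n(A) = 0.712 × 4944/1000 = 3.520 mol
n(J) = 207.1 / 58.30 = 3.552 mol
n(E) = 0.632 × 1675/1000 = 1.059 mol
n(D) = 470.0 / 142.50 = 3.298 mol
n/ν for A = 3.520/4 = 0.8800
n/ν for J = 3.552/3 = 1.184
n/ν for E = 1.059/1 = 1.059
n/ν for D = 3.298/4 = 0.8245
Smallest n/ν is D → limiting reagent.
n(Z) = (4/4) × 3.298 = 3.298 mol
mass = 3.298 × 129.70 = 427.8 g

428 g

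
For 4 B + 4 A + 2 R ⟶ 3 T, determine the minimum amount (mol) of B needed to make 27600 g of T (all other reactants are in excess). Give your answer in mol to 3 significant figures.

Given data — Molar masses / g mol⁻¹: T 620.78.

59.3 mol

n(T) = 27600 / 620.78 = 44.46 mol
n(B) = (4/3) × 44.46 = 59.28 mol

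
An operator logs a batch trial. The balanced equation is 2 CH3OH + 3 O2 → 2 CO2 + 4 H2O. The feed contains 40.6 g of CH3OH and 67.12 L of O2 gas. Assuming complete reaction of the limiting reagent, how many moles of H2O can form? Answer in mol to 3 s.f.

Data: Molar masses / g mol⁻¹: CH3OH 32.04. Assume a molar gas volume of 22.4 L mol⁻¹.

n(CH3OH) = 40.60 / 32.04 = 1.267 mol
n(O2) = 67.12 / 22.4 = 2.996 mol
n/ν for CH3OH = 1.267/2 = 0.6335
n/ν for O2 = 2.996/3 = 0.9987
Smallest n/ν is CH3OH → limiting reagent.
n(H2O) = (4/2) × 1.267 = 2.534 mol

2.53 mol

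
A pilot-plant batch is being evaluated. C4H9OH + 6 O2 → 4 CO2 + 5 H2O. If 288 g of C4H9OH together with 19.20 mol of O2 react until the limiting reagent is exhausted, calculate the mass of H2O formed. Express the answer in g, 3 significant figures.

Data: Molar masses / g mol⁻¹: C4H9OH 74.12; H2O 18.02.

288 g

n(C4H9OH) = 288.0 / 74.12 = 3.886 mol
n(O2) = 19.20 mol
n/ν for C4H9OH = 3.886/1 = 3.886
n/ν for O2 = 19.20/6 = 3.200
Smallest n/ν is O2 → limiting reagent.
n(H2O) = (5/6) × 19.20 = 16.00 mol
mass = 16.00 × 18.02 = 288.3 g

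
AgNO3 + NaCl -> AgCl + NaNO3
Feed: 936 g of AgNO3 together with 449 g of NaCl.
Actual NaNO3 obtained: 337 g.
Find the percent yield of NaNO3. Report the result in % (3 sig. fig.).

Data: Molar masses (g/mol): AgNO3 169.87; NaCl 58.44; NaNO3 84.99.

72.0 %

n(AgNO3) = 936.0 / 169.87 = 5.510 mol
n(NaCl) = 449.0 / 58.44 = 7.683 mol
n/ν for AgNO3 = 5.510/1 = 5.510
n/ν for NaCl = 7.683/1 = 7.683
Smallest n/ν is AgNO3 → limiting reagent.
theoretical n(NaNO3) = (1/1) × 5.510 = 5.510 mol → 468.3 g
% yield = 337 / 468.3 × 100 = 71.96 %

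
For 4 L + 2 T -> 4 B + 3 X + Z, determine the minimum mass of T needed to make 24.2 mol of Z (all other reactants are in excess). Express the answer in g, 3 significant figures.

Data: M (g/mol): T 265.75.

12900 g

n(Z) = 24.20 mol
n(T) = (2/1) × 24.20 = 48.40 mol
mass = 48.40 × 265.75 = 12860 g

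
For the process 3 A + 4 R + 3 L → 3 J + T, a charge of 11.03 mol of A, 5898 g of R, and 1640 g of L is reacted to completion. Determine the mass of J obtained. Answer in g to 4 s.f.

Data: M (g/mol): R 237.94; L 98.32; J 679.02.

7490 g

n(A) = 11.03 mol
n(R) = 5898 / 237.94 = 24.79 mol
n(L) = 1640 / 98.32 = 16.68 mol
n/ν for A = 11.03/3 = 3.677
n/ν for R = 24.79/4 = 6.198
n/ν for L = 16.68/3 = 5.560
Smallest n/ν is A → limiting reagent.
n(J) = (3/3) × 11.03 = 11.03 mol
mass = 11.03 × 679.02 = 7490 g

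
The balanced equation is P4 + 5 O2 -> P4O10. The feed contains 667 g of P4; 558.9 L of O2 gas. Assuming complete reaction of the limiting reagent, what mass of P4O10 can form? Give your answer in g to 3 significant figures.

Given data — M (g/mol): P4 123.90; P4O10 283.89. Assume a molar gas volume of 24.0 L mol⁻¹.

n(P4) = 667.0 / 123.90 = 5.383 mol
n(O2) = 558.9 / 24.0 = 23.29 mol
n/ν for P4 = 5.383/1 = 5.383
n/ν for O2 = 23.29/5 = 4.658
Smallest n/ν is O2 → limiting reagent.
n(P4O10) = (1/5) × 23.29 = 4.658 mol
mass = 4.658 × 283.89 = 1322 g

1320 g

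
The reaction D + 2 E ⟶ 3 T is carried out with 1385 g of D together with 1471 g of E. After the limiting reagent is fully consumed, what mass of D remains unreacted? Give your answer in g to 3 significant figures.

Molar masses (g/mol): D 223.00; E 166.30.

399 g

n(D) = 1385 / 223.00 = 6.211 mol
n(E) = 1471 / 166.30 = 8.845 mol
n/ν for D = 6.211/1 = 6.211
n/ν for E = 8.845/2 = 4.423
Smallest n/ν is E → limiting reagent.
D consumed = (1/2) × 8.845 = 4.423 mol
D remaining = 6.211 − 4.423 = 1.788 mol
mass = 1.788 × 223.00 = 398.7 g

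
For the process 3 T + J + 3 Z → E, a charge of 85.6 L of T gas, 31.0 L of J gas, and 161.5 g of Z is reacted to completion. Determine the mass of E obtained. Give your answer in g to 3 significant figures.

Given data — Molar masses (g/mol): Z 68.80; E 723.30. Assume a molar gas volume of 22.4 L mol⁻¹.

n(T) = 85.60 / 22.4 = 3.821 mol
n(J) = 31.00 / 22.4 = 1.384 mol
n(Z) = 161.5 / 68.80 = 2.347 mol
n/ν for T = 3.821/3 = 1.274
n/ν for J = 1.384/1 = 1.384
n/ν for Z = 2.347/3 = 0.7823
Smallest n/ν is Z → limiting reagent.
n(E) = (1/3) × 2.347 = 0.7823 mol
mass = 0.7823 × 723.30 = 565.8 g

566 g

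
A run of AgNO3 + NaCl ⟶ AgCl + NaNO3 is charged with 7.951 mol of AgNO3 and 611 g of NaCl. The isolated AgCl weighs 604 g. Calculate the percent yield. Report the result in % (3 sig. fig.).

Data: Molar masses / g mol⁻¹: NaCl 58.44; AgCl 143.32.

n(AgNO3) = 7.951 mol
n(NaCl) = 611.0 / 58.44 = 10.46 mol
n/ν → AgNO3: 7.951, NaCl: 10.46; AgNO3 is limiting.
theoretical n(AgCl) = (1/1) × 7.951 = 7.951 mol → 1140 g
% yield = 604 / 1140 × 100 = 52.98 %

53.0 %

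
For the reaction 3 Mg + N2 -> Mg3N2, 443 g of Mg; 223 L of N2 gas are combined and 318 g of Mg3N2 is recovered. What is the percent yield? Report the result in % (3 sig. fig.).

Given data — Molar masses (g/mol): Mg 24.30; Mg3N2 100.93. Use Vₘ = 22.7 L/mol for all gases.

n(Mg) = 443.0 / 24.30 = 18.23 mol
n(N2) = 223.0 / 22.7 = 9.824 mol
n/ν → Mg: 6.077, N2: 9.824; Mg is limiting.
theoretical n(Mg3N2) = (1/3) × 18.23 = 6.077 mol → 613.4 g
% yield = 318 / 613.4 × 100 = 51.84 %

51.8 %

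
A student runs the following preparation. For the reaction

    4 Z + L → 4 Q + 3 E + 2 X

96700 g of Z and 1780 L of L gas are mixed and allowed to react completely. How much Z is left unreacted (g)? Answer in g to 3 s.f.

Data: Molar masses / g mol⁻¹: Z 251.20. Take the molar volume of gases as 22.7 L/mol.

n(Z) = 96700 / 251.20 = 385.0 mol
n(L) = 1780 / 22.7 = 78.41 mol
n/ν → Z: 96.25, L: 78.41; L is limiting.
Z consumed = (4/1) × 78.41 = 313.6 mol
Z remaining = 385.0 − 313.6 = 71.40 mol
mass = 71.40 × 251.20 = 17940 g

17900 g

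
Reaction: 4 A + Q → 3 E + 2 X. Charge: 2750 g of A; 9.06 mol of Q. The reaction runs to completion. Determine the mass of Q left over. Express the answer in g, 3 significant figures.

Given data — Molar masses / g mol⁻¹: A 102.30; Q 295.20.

n(A) = 2750 / 102.30 = 26.88 mol
n(Q) = 9.060 mol
n/ν → A: 6.720, Q: 9.060; A is limiting.
Q consumed = (1/4) × 26.88 = 6.720 mol
Q remaining = 9.060 − 6.720 = 2.340 mol
mass = 2.340 × 295.20 = 690.8 g

691 g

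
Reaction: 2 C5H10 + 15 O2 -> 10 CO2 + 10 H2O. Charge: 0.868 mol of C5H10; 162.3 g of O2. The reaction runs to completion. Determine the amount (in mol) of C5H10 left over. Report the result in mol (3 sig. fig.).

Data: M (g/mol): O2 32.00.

0.192 mol

n(C5H10) = 0.8680 mol
n(O2) = 162.3 / 32.00 = 5.072 mol
n/ν for C5H10 = 0.8680/2 = 0.4340
n/ν for O2 = 5.072/15 = 0.3381
Smallest n/ν is O2 → limiting reagent.
C5H10 consumed = (2/15) × 5.072 = 0.6763 mol
C5H10 remaining = 0.8680 − 0.6763 = 0.1917 mol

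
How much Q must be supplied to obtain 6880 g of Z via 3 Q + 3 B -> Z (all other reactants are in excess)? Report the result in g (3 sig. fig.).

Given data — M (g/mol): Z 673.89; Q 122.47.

n(Z) = 6880 / 673.89 = 10.21 mol
n(Q) = (3/1) × 10.21 = 30.63 mol
mass = 30.63 × 122.47 = 3751 g

3750 g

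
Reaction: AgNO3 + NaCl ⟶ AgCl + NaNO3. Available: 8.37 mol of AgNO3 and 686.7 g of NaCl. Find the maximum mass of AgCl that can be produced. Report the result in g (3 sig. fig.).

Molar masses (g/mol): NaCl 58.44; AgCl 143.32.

1200 g

n(AgNO3) = 8.370 mol
n(NaCl) = 686.7 / 58.44 = 11.75 mol
n/ν → AgNO3: 8.370, NaCl: 11.75; AgNO3 is limiting.
n(AgCl) = (1/1) × 8.370 = 8.370 mol
mass = 8.370 × 143.32 = 1200 g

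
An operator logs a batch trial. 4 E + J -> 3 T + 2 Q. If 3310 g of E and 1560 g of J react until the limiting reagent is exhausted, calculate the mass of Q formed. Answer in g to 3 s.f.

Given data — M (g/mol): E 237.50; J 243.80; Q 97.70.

n(E) = 3310 / 237.50 = 13.94 mol
n(J) = 1560 / 243.80 = 6.399 mol
n/ν for E = 13.94/4 = 3.485
n/ν for J = 6.399/1 = 6.399
Smallest n/ν is E → limiting reagent.
n(Q) = (2/4) × 13.94 = 6.970 mol
mass = 6.970 × 97.70 = 681.0 g

681 g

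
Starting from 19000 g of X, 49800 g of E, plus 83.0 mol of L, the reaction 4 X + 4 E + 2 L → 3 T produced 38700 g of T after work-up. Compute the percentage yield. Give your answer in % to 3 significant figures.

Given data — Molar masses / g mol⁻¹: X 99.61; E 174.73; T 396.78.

n(X) = 19000 / 99.61 = 190.7 mol
n(E) = 49800 / 174.73 = 285.0 mol
n(L) = 83.00 mol
n/ν for X = 190.7/4 = 47.68
n/ν for E = 285.0/4 = 71.25
n/ν for L = 83.00/2 = 41.50
Smallest n/ν is L → limiting reagent.
theoretical n(T) = (3/2) × 83.00 = 124.5 mol → 49400 g
% yield = 38700 / 49400 × 100 = 78.34 %

78.3 %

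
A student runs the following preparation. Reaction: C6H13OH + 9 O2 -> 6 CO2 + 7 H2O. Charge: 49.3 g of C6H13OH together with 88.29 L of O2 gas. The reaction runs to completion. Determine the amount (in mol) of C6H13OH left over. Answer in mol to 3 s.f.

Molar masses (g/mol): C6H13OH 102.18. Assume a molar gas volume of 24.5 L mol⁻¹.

n(C6H13OH) = 49.30 / 102.18 = 0.4825 mol
n(O2) = 88.29 / 24.5 = 3.604 mol
n/ν → C6H13OH: 0.4825, O2: 0.4004; O2 is limiting.
C6H13OH consumed = (1/9) × 3.604 = 0.4004 mol
C6H13OH remaining = 0.4825 − 0.4004 = 0.08210 mol

0.0821 mol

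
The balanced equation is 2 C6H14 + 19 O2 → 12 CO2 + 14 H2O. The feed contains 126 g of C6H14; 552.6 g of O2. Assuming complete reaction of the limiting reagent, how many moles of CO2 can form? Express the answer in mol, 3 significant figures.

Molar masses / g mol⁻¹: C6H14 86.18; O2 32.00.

n(C6H14) = 126.0 / 86.18 = 1.462 mol
n(O2) = 552.6 / 32.00 = 17.27 mol
n/ν → C6H14: 0.7310, O2: 0.9089; C6H14 is limiting.
n(CO2) = (12/2) × 1.462 = 8.772 mol

8.77 mol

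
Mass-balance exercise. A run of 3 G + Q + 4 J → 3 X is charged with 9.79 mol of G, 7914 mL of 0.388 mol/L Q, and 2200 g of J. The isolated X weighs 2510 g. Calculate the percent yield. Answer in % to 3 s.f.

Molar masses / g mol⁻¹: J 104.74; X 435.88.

n(G) = 9.790 mol
n(Q) = 0.388 × 7914/1000 = 3.071 mol
n(J) = 2200 / 104.74 = 21.00 mol
n/ν for G = 9.790/3 = 3.263
n/ν for Q = 3.071/1 = 3.071
n/ν for J = 21.00/4 = 5.250
Smallest n/ν is Q → limiting reagent.
theoretical n(X) = (3/1) × 3.071 = 9.213 mol → 4016 g
% yield = 2510 / 4016 × 100 = 62.50 %

62.5 %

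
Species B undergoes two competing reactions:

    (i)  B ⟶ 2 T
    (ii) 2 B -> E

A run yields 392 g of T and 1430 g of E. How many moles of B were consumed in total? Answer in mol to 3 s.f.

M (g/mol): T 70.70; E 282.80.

n(T) = 392 / 70.70 = 5.545 mol
n(E) = 1430 / 282.80 = 5.057 mol
n(B) via (i) = (1/2)×5.545 = 2.773 mol
n(B) via (ii) = (2/1)×5.057 = 10.11 mol
total n(B) = 2.773 + 10.11 = 12.88 mol

12.9 mol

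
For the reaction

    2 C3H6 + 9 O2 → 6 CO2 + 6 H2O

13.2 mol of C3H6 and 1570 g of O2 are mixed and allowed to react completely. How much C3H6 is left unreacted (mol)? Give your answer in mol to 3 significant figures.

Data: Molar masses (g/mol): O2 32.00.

n(C3H6) = 13.20 mol
n(O2) = 1570 / 32.00 = 49.06 mol
n/ν for C3H6 = 13.20/2 = 6.600
n/ν for O2 = 49.06/9 = 5.451
Smallest n/ν is O2 → limiting reagent.
C3H6 consumed = (2/9) × 49.06 = 10.90 mol
C3H6 remaining = 13.20 − 10.90 = 2.300 mol

2.30 mol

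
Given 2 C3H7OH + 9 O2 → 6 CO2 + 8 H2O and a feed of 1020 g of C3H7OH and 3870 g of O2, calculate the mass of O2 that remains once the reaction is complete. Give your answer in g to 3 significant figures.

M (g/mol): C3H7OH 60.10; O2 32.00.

n(C3H7OH) = 1020 / 60.10 = 16.97 mol
n(O2) = 3870 / 32.00 = 120.9 mol
n/ν → C3H7OH: 8.485, O2: 13.43; C3H7OH is limiting.
O2 consumed = (9/2) × 16.97 = 76.37 mol
O2 remaining = 120.9 − 76.37 = 44.53 mol
mass = 44.53 × 32.00 = 1425 g

1430 g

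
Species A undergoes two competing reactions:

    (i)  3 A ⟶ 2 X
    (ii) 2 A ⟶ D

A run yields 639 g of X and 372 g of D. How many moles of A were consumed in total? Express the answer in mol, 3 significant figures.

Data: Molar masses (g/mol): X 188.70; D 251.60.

n(X) = 639 / 188.70 = 3.386 mol
n(D) = 372 / 251.60 = 1.479 mol
n(A) via (i) = (3/2)×3.386 = 5.079 mol
n(A) via (ii) = (2/1)×1.479 = 2.958 mol
total n(A) = 5.079 + 2.958 = 8.037 mol

8.04 mol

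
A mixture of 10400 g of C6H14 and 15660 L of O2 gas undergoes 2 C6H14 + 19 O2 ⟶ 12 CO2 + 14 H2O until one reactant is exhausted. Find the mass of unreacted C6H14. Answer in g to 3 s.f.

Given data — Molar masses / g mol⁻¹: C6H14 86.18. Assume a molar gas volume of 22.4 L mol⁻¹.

4060 g

n(C6H14) = 10400 / 86.18 = 120.7 mol
n(O2) = 15660 / 22.4 = 699.1 mol
n/ν for C6H14 = 120.7/2 = 60.35
n/ν for O2 = 699.1/19 = 36.79
Smallest n/ν is O2 → limiting reagent.
C6H14 consumed = (2/19) × 699.1 = 73.59 mol
C6H14 remaining = 120.7 − 73.59 = 47.11 mol
mass = 47.11 × 86.18 = 4060 g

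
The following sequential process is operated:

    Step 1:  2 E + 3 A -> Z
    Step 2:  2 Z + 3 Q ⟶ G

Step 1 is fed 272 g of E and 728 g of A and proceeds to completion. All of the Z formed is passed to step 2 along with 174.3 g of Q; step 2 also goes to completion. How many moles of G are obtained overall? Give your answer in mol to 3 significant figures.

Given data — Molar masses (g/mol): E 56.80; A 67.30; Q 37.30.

1.20 mol

Step 1:
n(E) = 272.0 / 56.80 = 4.789 mol
n(A) = 728.0 / 67.30 = 10.82 mol
n/ν for E = 4.789/2 = 2.395
n/ν for A = 10.82/3 = 3.607
Smallest n/ν is E → limiting reagent.
n(Z) produced = (1/2) × 4.789 = 2.395 mol
Step 2:
n(Z) available = 2.395 mol
n(Q) = 174.3 / 37.30 = 4.673 mol
n/ν for Z = 2.395/2 = 1.198
n/ν for Q = 4.673/3 = 1.558
Smallest n/ν is Z → limiting reagent.
n(G) = (1/2) × 2.395 = 1.198 mol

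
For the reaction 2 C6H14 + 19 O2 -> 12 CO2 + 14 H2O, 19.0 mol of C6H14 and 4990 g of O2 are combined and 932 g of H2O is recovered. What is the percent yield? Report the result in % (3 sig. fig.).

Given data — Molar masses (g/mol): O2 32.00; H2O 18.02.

45.0 %

n(C6H14) = 19.00 mol
n(O2) = 4990 / 32.00 = 155.9 mol
n/ν → C6H14: 9.500, O2: 8.205; O2 is limiting.
theoretical n(H2O) = (14/19) × 155.9 = 114.9 mol → 2070 g
% yield = 932 / 2070 × 100 = 45.02 %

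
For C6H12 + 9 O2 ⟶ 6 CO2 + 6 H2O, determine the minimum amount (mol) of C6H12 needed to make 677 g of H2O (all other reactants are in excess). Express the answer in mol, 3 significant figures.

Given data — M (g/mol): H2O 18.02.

6.26 mol

n(H2O) = 677 / 18.02 = 37.57 mol
n(C6H12) = (1/6) × 37.57 = 6.262 mol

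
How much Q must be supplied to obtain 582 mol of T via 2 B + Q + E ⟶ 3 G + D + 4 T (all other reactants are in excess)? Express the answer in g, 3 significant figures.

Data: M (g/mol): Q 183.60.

n(T) = 582.0 mol
n(Q) = (1/4) × 582.0 = 145.5 mol
mass = 145.5 × 183.60 = 26710 g

26700 g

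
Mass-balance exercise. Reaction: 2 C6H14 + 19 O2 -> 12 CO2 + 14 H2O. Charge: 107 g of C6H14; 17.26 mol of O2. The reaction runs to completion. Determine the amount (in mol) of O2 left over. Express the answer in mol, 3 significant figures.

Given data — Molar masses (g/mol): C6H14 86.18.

5.46 mol

n(C6H14) = 107.0 / 86.18 = 1.242 mol
n(O2) = 17.26 mol
n/ν for C6H14 = 1.242/2 = 0.6210
n/ν for O2 = 17.26/19 = 0.9084
Smallest n/ν is C6H14 → limiting reagent.
O2 consumed = (19/2) × 1.242 = 11.80 mol
O2 remaining = 17.26 − 11.80 = 5.460 mol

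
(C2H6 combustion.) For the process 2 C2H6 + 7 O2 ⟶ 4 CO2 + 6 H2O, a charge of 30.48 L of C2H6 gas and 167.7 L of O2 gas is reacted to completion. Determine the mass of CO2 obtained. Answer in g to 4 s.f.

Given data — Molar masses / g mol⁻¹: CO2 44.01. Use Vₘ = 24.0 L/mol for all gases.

111.8 g

n(C2H6) = 30.48 / 24.0 = 1.270 mol
n(O2) = 167.7 / 24.0 = 6.988 mol
n/ν → C2H6: 0.6350, O2: 0.9983; C2H6 is limiting.
n(CO2) = (4/2) × 1.270 = 2.540 mol
mass = 2.540 × 44.01 = 111.8 g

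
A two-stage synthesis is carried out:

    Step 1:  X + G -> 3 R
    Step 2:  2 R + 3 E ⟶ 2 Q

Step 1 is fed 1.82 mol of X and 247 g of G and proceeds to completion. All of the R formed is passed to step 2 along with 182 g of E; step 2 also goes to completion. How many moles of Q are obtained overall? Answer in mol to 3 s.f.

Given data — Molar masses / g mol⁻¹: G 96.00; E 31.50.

Step 1:
n(X) = 1.820 mol
n(G) = 247.0 / 96.00 = 2.573 mol
n/ν for X = 1.820/1 = 1.820
n/ν for G = 2.573/1 = 2.573
Smallest n/ν is X → limiting reagent.
n(R) produced = (3/1) × 1.820 = 5.460 mol
Step 2:
n(R) available = 5.460 mol
n(E) = 182.0 / 31.50 = 5.778 mol
n/ν for R = 5.460/2 = 2.730
n/ν for E = 5.778/3 = 1.926
Smallest n/ν is E → limiting reagent.
n(Q) = (2/3) × 5.778 = 3.852 mol

3.85 mol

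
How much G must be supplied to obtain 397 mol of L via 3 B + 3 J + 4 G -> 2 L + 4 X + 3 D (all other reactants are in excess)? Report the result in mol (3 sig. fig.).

n(L) = 397.0 mol
n(G) = (4/2) × 397.0 = 794.0 mol

794 mol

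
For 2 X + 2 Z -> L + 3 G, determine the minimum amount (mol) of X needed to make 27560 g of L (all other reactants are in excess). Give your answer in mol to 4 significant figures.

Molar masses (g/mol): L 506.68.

108.8 mol

n(L) = 27560 / 506.68 = 54.39 mol
n(X) = (2/1) × 54.39 = 108.8 mol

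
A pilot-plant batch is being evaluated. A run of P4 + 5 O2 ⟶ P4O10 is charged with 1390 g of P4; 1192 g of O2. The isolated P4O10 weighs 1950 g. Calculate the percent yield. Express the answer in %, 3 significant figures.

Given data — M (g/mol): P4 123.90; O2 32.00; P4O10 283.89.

92.2 %

n(P4) = 1390 / 123.90 = 11.22 mol
n(O2) = 1192 / 32.00 = 37.25 mol
n/ν → P4: 11.22, O2: 7.450; O2 is limiting.
theoretical n(P4O10) = (1/5) × 37.25 = 7.450 mol → 2115 g
% yield = 1950 / 2115 × 100 = 92.20 %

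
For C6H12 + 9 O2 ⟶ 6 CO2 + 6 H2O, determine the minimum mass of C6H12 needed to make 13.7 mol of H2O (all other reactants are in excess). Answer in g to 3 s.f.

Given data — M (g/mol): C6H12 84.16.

n(H2O) = 13.70 mol
n(C6H12) = (1/6) × 13.70 = 2.283 mol
mass = 2.283 × 84.16 = 192.1 g

192 g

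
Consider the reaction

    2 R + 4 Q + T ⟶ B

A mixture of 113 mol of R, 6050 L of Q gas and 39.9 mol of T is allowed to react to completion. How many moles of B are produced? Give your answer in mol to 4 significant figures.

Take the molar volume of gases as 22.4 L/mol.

n(R) = 113.0 mol
n(Q) = 6050 / 22.4 = 270.1 mol
n(T) = 39.90 mol
n/ν → R: 56.50, Q: 67.53, T: 39.90; T is limiting.
n(B) = (1/1) × 39.90 = 39.90 mol

39.90 mol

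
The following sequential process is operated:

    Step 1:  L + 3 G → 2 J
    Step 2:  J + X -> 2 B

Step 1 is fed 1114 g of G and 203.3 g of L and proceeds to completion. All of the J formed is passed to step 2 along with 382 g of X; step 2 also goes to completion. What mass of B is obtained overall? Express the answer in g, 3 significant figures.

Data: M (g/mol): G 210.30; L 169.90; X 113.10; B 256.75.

1230 g

Step 1:
n(G) = 1114 / 210.30 = 5.297 mol
n(L) = 203.3 / 169.90 = 1.197 mol
n/ν → G: 1.766, L: 1.197; L is limiting.
n(J) produced = (2/1) × 1.197 = 2.394 mol
Step 2:
n(J) available = 2.394 mol
n(X) = 382.0 / 113.10 = 3.378 mol
n/ν → J: 2.394, X: 3.378; J is limiting.
n(B) = (2/1) × 2.394 = 4.788 mol
mass = 4.788 × 256.75 = 1229 g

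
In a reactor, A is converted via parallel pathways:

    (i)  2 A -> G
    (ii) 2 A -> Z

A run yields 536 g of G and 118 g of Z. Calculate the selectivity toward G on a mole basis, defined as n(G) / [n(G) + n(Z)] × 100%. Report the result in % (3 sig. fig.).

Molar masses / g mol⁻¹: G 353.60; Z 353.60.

82.0 %

n(G) = 536 / 353.60 = 1.516 mol
n(Z) = 118 / 353.60 = 0.3337 mol
selectivity = 1.516/(1.516+0.3337) × 100 = 81.96 %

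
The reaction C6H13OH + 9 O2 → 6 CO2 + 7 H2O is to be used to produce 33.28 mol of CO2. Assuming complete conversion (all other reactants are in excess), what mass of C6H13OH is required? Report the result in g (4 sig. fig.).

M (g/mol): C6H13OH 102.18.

566.8 g

n(CO2) = 33.28 mol
n(C6H13OH) = (1/6) × 33.28 = 5.547 mol
mass = 5.547 × 102.18 = 566.8 g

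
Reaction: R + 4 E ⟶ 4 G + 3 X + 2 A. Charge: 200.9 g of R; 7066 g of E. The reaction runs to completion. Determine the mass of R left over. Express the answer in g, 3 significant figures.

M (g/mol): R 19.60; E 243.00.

58.4 g

n(R) = 200.9 / 19.60 = 10.25 mol
n(E) = 7066 / 243.00 = 29.08 mol
n/ν for R = 10.25/1 = 10.25
n/ν for E = 29.08/4 = 7.270
Smallest n/ν is E → limiting reagent.
R consumed = (1/4) × 29.08 = 7.270 mol
R remaining = 10.25 − 7.270 = 2.980 mol
mass = 2.980 × 19.60 = 58.41 g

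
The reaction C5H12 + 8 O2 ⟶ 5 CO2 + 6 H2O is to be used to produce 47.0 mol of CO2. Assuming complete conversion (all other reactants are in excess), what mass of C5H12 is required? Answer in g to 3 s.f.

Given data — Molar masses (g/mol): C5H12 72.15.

678 g

n(CO2) = 47.00 mol
n(C5H12) = (1/5) × 47.00 = 9.400 mol
mass = 9.400 × 72.15 = 678.2 g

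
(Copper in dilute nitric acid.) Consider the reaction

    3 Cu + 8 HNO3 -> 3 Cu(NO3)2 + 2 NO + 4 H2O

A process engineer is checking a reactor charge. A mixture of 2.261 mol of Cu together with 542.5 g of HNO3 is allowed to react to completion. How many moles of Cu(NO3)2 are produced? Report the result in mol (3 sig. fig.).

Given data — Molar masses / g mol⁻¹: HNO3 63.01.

n(Cu) = 2.261 mol
n(HNO3) = 542.5 / 63.01 = 8.610 mol
n/ν for Cu = 2.261/3 = 0.7537
n/ν for HNO3 = 8.610/8 = 1.076
Smallest n/ν is Cu → limiting reagent.
n(Cu(NO3)2) = (3/3) × 2.261 = 2.261 mol

2.26 mol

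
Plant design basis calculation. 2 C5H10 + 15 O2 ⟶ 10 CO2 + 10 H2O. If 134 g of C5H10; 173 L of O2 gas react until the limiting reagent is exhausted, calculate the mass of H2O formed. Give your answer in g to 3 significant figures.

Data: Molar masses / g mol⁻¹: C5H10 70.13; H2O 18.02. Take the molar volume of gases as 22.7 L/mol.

91.6 g

n(C5H10) = 134.0 / 70.13 = 1.911 mol
n(O2) = 173.0 / 22.7 = 7.621 mol
n/ν → C5H10: 0.9555, O2: 0.5081; O2 is limiting.
n(H2O) = (10/15) × 7.621 = 5.081 mol
mass = 5.081 × 18.02 = 91.56 g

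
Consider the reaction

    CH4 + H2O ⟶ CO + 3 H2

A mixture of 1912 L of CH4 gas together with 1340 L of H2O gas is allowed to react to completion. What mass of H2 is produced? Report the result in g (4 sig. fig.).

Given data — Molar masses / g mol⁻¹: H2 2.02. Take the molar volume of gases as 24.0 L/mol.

n(CH4) = 1912 / 24.0 = 79.67 mol
n(H2O) = 1340 / 24.0 = 55.83 mol
n/ν for CH4 = 79.67/1 = 79.67
n/ν for H2O = 55.83/1 = 55.83
Smallest n/ν is H2O → limiting reagent.
n(H2) = (3/1) × 55.83 = 167.5 mol
mass = 167.5 × 2.02 = 338.4 g

338.4 g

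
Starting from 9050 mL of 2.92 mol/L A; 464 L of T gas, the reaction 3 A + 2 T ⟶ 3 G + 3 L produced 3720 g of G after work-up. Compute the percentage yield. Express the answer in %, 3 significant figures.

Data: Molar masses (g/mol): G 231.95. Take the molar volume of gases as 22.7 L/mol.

60.7 %

n(A) = 2.92 × 9050/1000 = 26.43 mol
n(T) = 464.0 / 22.7 = 20.44 mol
n/ν for A = 26.43/3 = 8.810
n/ν for T = 20.44/2 = 10.22
Smallest n/ν is A → limiting reagent.
theoretical n(G) = (3/3) × 26.43 = 26.43 mol → 6130 g
% yield = 3720 / 6130 × 100 = 60.69 %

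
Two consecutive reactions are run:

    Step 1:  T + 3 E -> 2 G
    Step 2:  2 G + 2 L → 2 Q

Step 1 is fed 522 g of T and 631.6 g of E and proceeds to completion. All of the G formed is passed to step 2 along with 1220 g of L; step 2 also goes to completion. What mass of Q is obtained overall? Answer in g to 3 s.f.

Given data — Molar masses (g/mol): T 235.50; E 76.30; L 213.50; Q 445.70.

Step 1:
n(T) = 522.0 / 235.50 = 2.217 mol
n(E) = 631.6 / 76.30 = 8.278 mol
n/ν → T: 2.217, E: 2.759; T is limiting.
n(G) produced = (2/1) × 2.217 = 4.434 mol
Step 2:
n(G) available = 4.434 mol
n(L) = 1220 / 213.50 = 5.714 mol
n/ν → G: 2.217, L: 2.857; G is limiting.
n(Q) = (2/2) × 4.434 = 4.434 mol
mass = 4.434 × 445.70 = 1976 g

1980 g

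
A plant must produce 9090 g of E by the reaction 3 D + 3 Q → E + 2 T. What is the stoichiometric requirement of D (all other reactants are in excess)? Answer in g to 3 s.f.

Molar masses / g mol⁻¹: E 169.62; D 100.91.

n(E) = 9090 / 169.62 = 53.59 mol
n(D) = (3/1) × 53.59 = 160.8 mol
mass = 160.8 × 100.91 = 16230 g

16200 g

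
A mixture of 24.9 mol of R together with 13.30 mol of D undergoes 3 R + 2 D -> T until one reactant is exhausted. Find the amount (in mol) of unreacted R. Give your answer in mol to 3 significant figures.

n(R) = 24.90 mol
n(D) = 13.30 mol
n/ν → R: 8.300, D: 6.650; D is limiting.
R consumed = (3/2) × 13.30 = 19.95 mol
R remaining = 24.90 − 19.95 = 4.950 mol

4.95 mol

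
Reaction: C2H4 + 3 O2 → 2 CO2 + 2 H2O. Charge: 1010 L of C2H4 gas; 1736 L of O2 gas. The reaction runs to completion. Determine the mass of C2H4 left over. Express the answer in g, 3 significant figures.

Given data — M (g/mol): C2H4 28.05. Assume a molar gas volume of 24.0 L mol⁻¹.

n(C2H4) = 1010 / 24.0 = 42.08 mol
n(O2) = 1736 / 24.0 = 72.33 mol
n/ν → C2H4: 42.08, O2: 24.11; O2 is limiting.
C2H4 consumed = (1/3) × 72.33 = 24.11 mol
C2H4 remaining = 42.08 − 24.11 = 17.97 mol
mass = 17.97 × 28.05 = 504.1 g

504 g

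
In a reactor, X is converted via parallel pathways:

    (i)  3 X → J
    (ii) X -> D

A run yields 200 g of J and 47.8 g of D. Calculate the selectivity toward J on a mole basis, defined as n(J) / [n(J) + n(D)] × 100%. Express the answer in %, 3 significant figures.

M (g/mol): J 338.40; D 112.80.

n(J) = 200 / 338.40 = 0.5910 mol
n(D) = 47.8 / 112.80 = 0.4238 mol
selectivity = 0.5910/(0.5910+0.4238) × 100 = 58.24 %

58.2 %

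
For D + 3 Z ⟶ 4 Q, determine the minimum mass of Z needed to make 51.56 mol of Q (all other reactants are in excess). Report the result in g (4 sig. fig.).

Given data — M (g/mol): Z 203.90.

7885 g

n(Q) = 51.56 mol
n(Z) = (3/4) × 51.56 = 38.67 mol
mass = 38.67 × 203.90 = 7885 g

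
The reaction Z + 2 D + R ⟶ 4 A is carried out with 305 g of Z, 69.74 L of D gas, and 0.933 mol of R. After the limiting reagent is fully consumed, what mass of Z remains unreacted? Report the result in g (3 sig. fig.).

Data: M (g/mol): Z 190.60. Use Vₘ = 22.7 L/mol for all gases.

n(Z) = 305.0 / 190.60 = 1.600 mol
n(D) = 69.74 / 22.7 = 3.072 mol
n(R) = 0.9330 mol
n/ν → Z: 1.600, D: 1.536, R: 0.9330; R is limiting.
Z consumed = (1/1) × 0.9330 = 0.9330 mol
Z remaining = 1.600 − 0.9330 = 0.6670 mol
mass = 0.6670 × 190.60 = 127.1 g

127 g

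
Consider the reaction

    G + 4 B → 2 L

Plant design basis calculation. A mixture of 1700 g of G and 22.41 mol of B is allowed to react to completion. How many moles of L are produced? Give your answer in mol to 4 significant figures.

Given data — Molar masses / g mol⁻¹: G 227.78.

n(G) = 1700 / 227.78 = 7.463 mol
n(B) = 22.41 mol
n/ν → G: 7.463, B: 5.603; B is limiting.
n(L) = (2/4) × 22.41 = 11.21 mol

11.21 mol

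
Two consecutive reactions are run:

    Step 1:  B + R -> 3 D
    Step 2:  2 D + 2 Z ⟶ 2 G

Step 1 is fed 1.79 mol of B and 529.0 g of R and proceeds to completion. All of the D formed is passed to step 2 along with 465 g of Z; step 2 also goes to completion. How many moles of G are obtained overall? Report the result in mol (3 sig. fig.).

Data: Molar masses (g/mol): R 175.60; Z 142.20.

Step 1:
n(B) = 1.790 mol
n(R) = 529.0 / 175.60 = 3.013 mol
n/ν → B: 1.790, R: 3.013; B is limiting.
n(D) produced = (3/1) × 1.790 = 5.370 mol
Step 2:
n(D) available = 5.370 mol
n(Z) = 465.0 / 142.20 = 3.270 mol
n/ν → D: 2.685, Z: 1.635; Z is limiting.
n(G) = (2/2) × 3.270 = 3.270 mol

3.27 mol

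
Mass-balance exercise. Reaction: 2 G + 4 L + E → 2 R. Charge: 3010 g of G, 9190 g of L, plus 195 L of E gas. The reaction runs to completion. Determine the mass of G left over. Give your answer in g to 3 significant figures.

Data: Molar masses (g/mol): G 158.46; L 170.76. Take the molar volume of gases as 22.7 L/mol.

288 g

n(G) = 3010 / 158.46 = 19.00 mol
n(L) = 9190 / 170.76 = 53.82 mol
n(E) = 195.0 / 22.7 = 8.590 mol
n/ν → G: 9.500, L: 13.46, E: 8.590; E is limiting.
G consumed = (2/1) × 8.590 = 17.18 mol
G remaining = 19.00 − 17.18 = 1.820 mol
mass = 1.820 × 158.46 = 288.4 g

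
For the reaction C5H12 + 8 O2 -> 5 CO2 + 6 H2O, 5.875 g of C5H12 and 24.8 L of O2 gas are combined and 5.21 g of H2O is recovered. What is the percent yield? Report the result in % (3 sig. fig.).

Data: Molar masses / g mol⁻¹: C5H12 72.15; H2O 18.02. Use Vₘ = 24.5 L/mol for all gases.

59.2 %

n(C5H12) = 5.875 / 72.15 = 0.08143 mol
n(O2) = 24.80 / 24.5 = 1.012 mol
n/ν for C5H12 = 0.08143/1 = 0.08143
n/ν for O2 = 1.012/8 = 0.1265
Smallest n/ν is C5H12 → limiting reagent.
theoretical n(H2O) = (6/1) × 0.08143 = 0.4886 mol → 8.805 g
% yield = 5.21 / 8.805 × 100 = 59.17 %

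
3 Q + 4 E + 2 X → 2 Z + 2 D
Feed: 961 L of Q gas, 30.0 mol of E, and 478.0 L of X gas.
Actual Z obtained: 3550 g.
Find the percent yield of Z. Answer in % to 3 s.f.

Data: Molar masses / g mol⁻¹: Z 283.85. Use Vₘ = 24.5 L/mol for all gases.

n(Q) = 961.0 / 24.5 = 39.22 mol
n(E) = 30.00 mol
n(X) = 478.0 / 24.5 = 19.51 mol
n/ν for Q = 39.22/3 = 13.07
n/ν for E = 30.00/4 = 7.500
n/ν for X = 19.51/2 = 9.755
Smallest n/ν is E → limiting reagent.
theoretical n(Z) = (2/4) × 30.00 = 15.00 mol → 4258 g
% yield = 3550 / 4258 × 100 = 83.37 %

83.4 %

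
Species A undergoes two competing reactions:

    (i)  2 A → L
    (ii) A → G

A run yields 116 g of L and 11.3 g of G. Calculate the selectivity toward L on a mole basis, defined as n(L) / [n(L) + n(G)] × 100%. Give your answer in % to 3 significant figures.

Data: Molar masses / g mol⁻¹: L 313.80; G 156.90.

n(L) = 116 / 313.80 = 0.3697 mol
n(G) = 11.3 / 156.90 = 0.07202 mol
selectivity = 0.3697/(0.3697+0.07202) × 100 = 83.70 %

83.7 %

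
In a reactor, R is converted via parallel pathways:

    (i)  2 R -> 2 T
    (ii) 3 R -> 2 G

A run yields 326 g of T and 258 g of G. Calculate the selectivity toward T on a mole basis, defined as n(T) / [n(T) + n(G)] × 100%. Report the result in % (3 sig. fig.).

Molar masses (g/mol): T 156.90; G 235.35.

n(T) = 326 / 156.90 = 2.078 mol
n(G) = 258 / 235.35 = 1.096 mol
selectivity = 2.078/(2.078+1.096) × 100 = 65.47 %

65.5 %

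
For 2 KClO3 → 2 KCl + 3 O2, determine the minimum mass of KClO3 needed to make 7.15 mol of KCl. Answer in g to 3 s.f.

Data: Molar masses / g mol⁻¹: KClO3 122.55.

876 g

n(KCl) = 7.150 mol
n(KClO3) = (2/2) × 7.150 = 7.150 mol
mass = 7.150 × 122.55 = 876.2 g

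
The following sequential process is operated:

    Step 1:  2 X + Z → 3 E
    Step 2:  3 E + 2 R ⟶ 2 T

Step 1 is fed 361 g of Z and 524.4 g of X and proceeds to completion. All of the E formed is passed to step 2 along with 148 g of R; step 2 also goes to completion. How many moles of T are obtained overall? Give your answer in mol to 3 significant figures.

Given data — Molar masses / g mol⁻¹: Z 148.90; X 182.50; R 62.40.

Step 1:
n(Z) = 361.0 / 148.90 = 2.424 mol
n(X) = 524.4 / 182.50 = 2.873 mol
n/ν for Z = 2.424/1 = 2.424
n/ν for X = 2.873/2 = 1.437
Smallest n/ν is X → limiting reagent.
n(E) produced = (3/2) × 2.873 = 4.310 mol
Step 2:
n(E) available = 4.310 mol
n(R) = 148.0 / 62.40 = 2.372 mol
n/ν for E = 4.310/3 = 1.437
n/ν for R = 2.372/2 = 1.186
Smallest n/ν is R → limiting reagent.
n(T) = (2/2) × 2.372 = 2.372 mol

2.37 mol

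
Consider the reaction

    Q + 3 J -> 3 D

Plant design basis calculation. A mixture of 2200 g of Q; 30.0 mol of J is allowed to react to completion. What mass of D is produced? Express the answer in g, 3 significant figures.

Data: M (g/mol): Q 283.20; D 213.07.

n(Q) = 2200 / 283.20 = 7.768 mol
n(J) = 30.00 mol
n/ν → Q: 7.768, J: 10.00; Q is limiting.
n(D) = (3/1) × 7.768 = 23.30 mol
mass = 23.30 × 213.07 = 4965 g

4970 g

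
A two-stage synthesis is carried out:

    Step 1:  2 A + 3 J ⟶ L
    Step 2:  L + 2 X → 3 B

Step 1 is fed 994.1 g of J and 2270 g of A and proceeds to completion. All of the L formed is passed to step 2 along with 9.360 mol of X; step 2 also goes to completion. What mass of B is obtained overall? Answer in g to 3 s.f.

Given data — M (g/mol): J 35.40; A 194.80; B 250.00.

Step 1:
n(J) = 994.1 / 35.40 = 28.08 mol
n(A) = 2270 / 194.80 = 11.65 mol
n/ν for J = 28.08/3 = 9.360
n/ν for A = 11.65/2 = 5.825
Smallest n/ν is A → limiting reagent.
n(L) produced = (1/2) × 11.65 = 5.825 mol
Step 2:
n(L) available = 5.825 mol
n(X) = 9.360 mol
n/ν for L = 5.825/1 = 5.825
n/ν for X = 9.360/2 = 4.680
Smallest n/ν is X → limiting reagent.
n(B) = (3/2) × 9.360 = 14.04 mol
mass = 14.04 × 250.00 = 3510 g

3510 g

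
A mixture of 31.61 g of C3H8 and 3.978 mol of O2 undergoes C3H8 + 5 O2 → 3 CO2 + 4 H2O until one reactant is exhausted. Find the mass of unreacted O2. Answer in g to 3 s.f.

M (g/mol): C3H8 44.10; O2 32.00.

12.6 g

n(C3H8) = 31.61 / 44.10 = 0.7168 mol
n(O2) = 3.978 mol
n/ν for C3H8 = 0.7168/1 = 0.7168
n/ν for O2 = 3.978/5 = 0.7956
Smallest n/ν is C3H8 → limiting reagent.
O2 consumed = (5/1) × 0.7168 = 3.584 mol
O2 remaining = 3.978 − 3.584 = 0.3940 mol
mass = 0.3940 × 32.00 = 12.61 g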